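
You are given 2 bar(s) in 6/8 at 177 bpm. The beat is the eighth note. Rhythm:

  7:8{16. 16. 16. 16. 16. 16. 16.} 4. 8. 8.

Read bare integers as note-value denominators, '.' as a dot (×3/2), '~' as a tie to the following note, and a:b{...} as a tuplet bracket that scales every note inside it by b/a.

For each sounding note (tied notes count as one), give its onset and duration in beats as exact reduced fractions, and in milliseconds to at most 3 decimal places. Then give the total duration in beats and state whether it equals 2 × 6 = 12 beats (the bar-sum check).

1) 0.0ms=0b +290.557ms=6/7b
2) 290.557ms=6/7b +290.557ms=6/7b
3) 581.114ms=12/7b +290.557ms=6/7b
4) 871.671ms=18/7b +290.557ms=6/7b
5) 1162.228ms=24/7b +290.557ms=6/7b
6) 1452.785ms=30/7b +290.557ms=6/7b
7) 1743.341ms=36/7b +290.557ms=6/7b
8) 2033.898ms=6b +1016.949ms=3b
9) 3050.847ms=9b +508.475ms=3/2b
10) 3559.322ms=21/2b +508.475ms=3/2b
Σ=12b of 12 (177bpm 6/8) — PASS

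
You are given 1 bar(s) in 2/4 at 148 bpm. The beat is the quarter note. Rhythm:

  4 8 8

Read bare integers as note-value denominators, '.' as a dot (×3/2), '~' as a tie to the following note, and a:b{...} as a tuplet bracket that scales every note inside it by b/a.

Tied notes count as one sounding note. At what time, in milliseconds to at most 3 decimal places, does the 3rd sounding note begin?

note 3 onset = 3/2b = 608.108ms

1. 0.0ms @ 0 + 405.405ms (1)
2. 405.405ms @ 1 + 202.703ms (1/2)
3. 608.108ms @ 3/2 + 202.703ms (1/2)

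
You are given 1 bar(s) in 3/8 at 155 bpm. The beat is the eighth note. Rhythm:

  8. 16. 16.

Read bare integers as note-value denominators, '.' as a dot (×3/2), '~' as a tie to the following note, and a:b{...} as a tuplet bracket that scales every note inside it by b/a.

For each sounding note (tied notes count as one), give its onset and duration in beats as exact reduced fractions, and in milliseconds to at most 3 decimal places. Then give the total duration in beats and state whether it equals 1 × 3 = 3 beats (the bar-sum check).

1) 0.0ms=0b +580.645ms=3/2b
2) 580.645ms=3/2b +290.323ms=3/4b
3) 870.968ms=9/4b +290.323ms=3/4b
Σ=3b of 3 (155bpm 3/8) — PASS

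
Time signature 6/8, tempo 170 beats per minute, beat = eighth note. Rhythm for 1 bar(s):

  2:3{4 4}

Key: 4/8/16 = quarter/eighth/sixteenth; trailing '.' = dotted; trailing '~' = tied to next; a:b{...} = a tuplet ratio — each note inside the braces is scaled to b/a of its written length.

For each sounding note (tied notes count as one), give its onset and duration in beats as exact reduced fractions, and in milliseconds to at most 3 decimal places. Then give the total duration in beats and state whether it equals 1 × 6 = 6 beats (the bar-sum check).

1) 0.0ms=0b +1058.824ms=3b
2) 1058.824ms=3b +1058.824ms=3b
Σ=6b of 6 (170bpm 6/8) — PASS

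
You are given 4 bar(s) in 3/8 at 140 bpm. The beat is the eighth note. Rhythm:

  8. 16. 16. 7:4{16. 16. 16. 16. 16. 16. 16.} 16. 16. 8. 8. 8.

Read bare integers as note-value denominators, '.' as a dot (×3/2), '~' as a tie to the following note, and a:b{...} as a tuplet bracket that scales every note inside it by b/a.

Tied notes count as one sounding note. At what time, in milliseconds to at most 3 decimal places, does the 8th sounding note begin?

1. 0.0ms @ 0 + 642.857ms (3/2)
2. 642.857ms @ 3/2 + 321.429ms (3/4)
3. 964.286ms @ 9/4 + 321.429ms (3/4)
4. 1285.714ms @ 3 + 183.673ms (3/7)
5. 1469.388ms @ 24/7 + 183.673ms (3/7)
6. 1653.061ms @ 27/7 + 183.673ms (3/7)
7. 1836.735ms @ 30/7 + 183.673ms (3/7)
8. 2020.408ms @ 33/7 + 183.673ms (3/7)
9. 2204.082ms @ 36/7 + 183.673ms (3/7)
10. 2387.755ms @ 39/7 + 183.673ms (3/7)
11. 2571.429ms @ 6 + 321.429ms (3/4)
12. 2892.857ms @ 27/4 + 321.429ms (3/4)
13. 3214.286ms @ 15/2 + 642.857ms (3/2)
14. 3857.143ms @ 9 + 642.857ms (3/2)
15. 4500.0ms @ 21/2 + 642.857ms (3/2)

note 8 onset = 33/7b = 2020.408ms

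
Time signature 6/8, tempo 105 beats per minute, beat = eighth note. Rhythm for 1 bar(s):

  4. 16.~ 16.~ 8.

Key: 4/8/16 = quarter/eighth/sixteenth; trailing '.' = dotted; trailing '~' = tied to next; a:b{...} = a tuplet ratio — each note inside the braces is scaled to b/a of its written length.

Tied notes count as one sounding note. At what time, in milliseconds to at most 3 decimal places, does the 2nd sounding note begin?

1. 0.0ms @ 0 + 1714.286ms (3)
2. 1714.286ms @ 3 + 1714.286ms (3)

note 2 onset = 3b = 1714.286ms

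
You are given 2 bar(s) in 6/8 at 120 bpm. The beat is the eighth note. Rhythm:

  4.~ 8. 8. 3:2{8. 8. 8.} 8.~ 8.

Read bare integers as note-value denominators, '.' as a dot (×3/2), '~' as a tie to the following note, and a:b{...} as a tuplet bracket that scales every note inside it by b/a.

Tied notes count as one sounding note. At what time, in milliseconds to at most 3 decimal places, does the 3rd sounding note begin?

note 3 onset = 6b = 3000.0ms

1. 0.0ms @ 0 + 2250.0ms (9/2)
2. 2250.0ms @ 9/2 + 750.0ms (3/2)
3. 3000.0ms @ 6 + 500.0ms (1)
4. 3500.0ms @ 7 + 500.0ms (1)
5. 4000.0ms @ 8 + 500.0ms (1)
6. 4500.0ms @ 9 + 1500.0ms (3)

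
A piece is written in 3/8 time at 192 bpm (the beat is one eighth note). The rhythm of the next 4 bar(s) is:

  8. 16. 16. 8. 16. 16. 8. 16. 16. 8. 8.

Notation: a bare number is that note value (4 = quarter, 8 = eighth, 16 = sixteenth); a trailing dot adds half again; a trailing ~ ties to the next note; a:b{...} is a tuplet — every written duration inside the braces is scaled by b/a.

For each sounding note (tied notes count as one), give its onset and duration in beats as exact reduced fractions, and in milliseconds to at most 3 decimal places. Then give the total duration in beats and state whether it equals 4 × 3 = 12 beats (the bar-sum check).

1) 0.0ms=0b +468.75ms=3/2b
2) 468.75ms=3/2b +234.375ms=3/4b
3) 703.125ms=9/4b +234.375ms=3/4b
4) 937.5ms=3b +468.75ms=3/2b
5) 1406.25ms=9/2b +234.375ms=3/4b
6) 1640.625ms=21/4b +234.375ms=3/4b
7) 1875.0ms=6b +468.75ms=3/2b
8) 2343.75ms=15/2b +234.375ms=3/4b
9) 2578.125ms=33/4b +234.375ms=3/4b
10) 2812.5ms=9b +468.75ms=3/2b
11) 3281.25ms=21/2b +468.75ms=3/2b
Σ=12b of 12 (192bpm 3/8) — PASS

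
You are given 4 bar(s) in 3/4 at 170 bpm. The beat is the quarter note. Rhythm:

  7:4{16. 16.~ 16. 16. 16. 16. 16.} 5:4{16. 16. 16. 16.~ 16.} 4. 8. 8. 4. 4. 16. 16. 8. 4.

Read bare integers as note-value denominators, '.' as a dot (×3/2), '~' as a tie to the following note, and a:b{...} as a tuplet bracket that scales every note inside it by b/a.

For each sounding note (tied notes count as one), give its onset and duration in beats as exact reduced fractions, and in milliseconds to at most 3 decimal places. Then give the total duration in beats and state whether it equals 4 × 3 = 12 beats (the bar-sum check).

1) 0.0ms=0b +75.63ms=3/14b
2) 75.63ms=3/14b +151.261ms=3/7b
3) 226.891ms=9/14b +75.63ms=3/14b
4) 302.521ms=6/7b +75.63ms=3/14b
5) 378.151ms=15/14b +75.63ms=3/14b
6) 453.782ms=9/7b +75.63ms=3/14b
7) 529.412ms=3/2b +105.882ms=3/10b
8) 635.294ms=9/5b +105.882ms=3/10b
9) 741.176ms=21/10b +105.882ms=3/10b
10) 847.059ms=12/5b +211.765ms=3/5b
11) 1058.824ms=3b +529.412ms=3/2b
12) 1588.235ms=9/2b +264.706ms=3/4b
13) 1852.941ms=21/4b +264.706ms=3/4b
14) 2117.647ms=6b +529.412ms=3/2b
15) 2647.059ms=15/2b +529.412ms=3/2b
16) 3176.471ms=9b +132.353ms=3/8b
17) 3308.824ms=75/8b +132.353ms=3/8b
18) 3441.176ms=39/4b +264.706ms=3/4b
19) 3705.882ms=21/2b +529.412ms=3/2b
Σ=12b of 12 (170bpm 3/4) — PASS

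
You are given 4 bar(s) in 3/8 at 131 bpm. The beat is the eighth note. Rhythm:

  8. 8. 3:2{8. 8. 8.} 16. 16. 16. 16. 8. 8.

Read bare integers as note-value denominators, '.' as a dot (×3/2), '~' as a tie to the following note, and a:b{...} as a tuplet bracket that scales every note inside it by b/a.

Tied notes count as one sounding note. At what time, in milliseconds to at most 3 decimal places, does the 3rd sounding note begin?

1. 0.0ms @ 0 + 687.023ms (3/2)
2. 687.023ms @ 3/2 + 687.023ms (3/2)
3. 1374.046ms @ 3 + 458.015ms (1)
4. 1832.061ms @ 4 + 458.015ms (1)
5. 2290.076ms @ 5 + 458.015ms (1)
6. 2748.092ms @ 6 + 343.511ms (3/4)
7. 3091.603ms @ 27/4 + 343.511ms (3/4)
8. 3435.115ms @ 15/2 + 343.511ms (3/4)
9. 3778.626ms @ 33/4 + 343.511ms (3/4)
10. 4122.137ms @ 9 + 687.023ms (3/2)
11. 4809.16ms @ 21/2 + 687.023ms (3/2)

note 3 onset = 3b = 1374.046ms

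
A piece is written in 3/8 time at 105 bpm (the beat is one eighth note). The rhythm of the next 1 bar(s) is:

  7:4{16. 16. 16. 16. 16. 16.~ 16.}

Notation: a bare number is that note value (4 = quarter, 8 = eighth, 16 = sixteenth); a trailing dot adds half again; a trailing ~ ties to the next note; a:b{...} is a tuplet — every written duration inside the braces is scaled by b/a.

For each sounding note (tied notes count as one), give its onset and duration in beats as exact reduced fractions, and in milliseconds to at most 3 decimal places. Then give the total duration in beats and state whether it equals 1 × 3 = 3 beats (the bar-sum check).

1) 0.0ms=0b +244.898ms=3/7b
2) 244.898ms=3/7b +244.898ms=3/7b
3) 489.796ms=6/7b +244.898ms=3/7b
4) 734.694ms=9/7b +244.898ms=3/7b
5) 979.592ms=12/7b +244.898ms=3/7b
6) 1224.49ms=15/7b +489.796ms=6/7b
Σ=3b of 3 (105bpm 3/8) — PASS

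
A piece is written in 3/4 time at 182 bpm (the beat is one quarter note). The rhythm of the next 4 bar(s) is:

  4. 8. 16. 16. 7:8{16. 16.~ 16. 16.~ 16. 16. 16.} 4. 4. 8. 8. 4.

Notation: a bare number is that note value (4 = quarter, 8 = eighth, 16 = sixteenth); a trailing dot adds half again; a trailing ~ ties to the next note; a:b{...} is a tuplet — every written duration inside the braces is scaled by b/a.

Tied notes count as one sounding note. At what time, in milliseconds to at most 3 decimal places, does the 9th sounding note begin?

note 9 onset = 39/7b = 1836.735ms

1. 0.0ms @ 0 + 494.505ms (3/2)
2. 494.505ms @ 3/2 + 247.253ms (3/4)
3. 741.758ms @ 9/4 + 123.626ms (3/8)
4. 865.385ms @ 21/8 + 123.626ms (3/8)
5. 989.011ms @ 3 + 141.287ms (3/7)
6. 1130.298ms @ 24/7 + 282.575ms (6/7)
7. 1412.873ms @ 30/7 + 282.575ms (6/7)
8. 1695.447ms @ 36/7 + 141.287ms (3/7)
9. 1836.735ms @ 39/7 + 141.287ms (3/7)
10. 1978.022ms @ 6 + 494.505ms (3/2)
11. 2472.527ms @ 15/2 + 494.505ms (3/2)
12. 2967.033ms @ 9 + 247.253ms (3/4)
13. 3214.286ms @ 39/4 + 247.253ms (3/4)
14. 3461.538ms @ 21/2 + 494.505ms (3/2)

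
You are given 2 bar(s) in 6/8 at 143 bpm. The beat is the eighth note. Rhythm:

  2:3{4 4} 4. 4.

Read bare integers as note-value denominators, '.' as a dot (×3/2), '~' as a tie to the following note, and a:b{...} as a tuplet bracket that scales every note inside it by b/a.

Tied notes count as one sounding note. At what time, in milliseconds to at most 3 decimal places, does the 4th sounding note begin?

1. 0.0ms @ 0 + 1258.741ms (3)
2. 1258.741ms @ 3 + 1258.741ms (3)
3. 2517.483ms @ 6 + 1258.741ms (3)
4. 3776.224ms @ 9 + 1258.741ms (3)

note 4 onset = 9b = 3776.224ms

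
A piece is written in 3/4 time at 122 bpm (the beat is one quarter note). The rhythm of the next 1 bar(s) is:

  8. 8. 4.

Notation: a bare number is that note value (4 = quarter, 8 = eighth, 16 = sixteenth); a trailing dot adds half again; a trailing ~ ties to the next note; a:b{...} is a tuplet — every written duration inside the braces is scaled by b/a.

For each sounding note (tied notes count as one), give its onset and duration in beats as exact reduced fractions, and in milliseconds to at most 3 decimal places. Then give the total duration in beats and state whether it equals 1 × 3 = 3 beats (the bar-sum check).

1) 0.0ms=0b +368.852ms=3/4b
2) 368.852ms=3/4b +368.852ms=3/4b
3) 737.705ms=3/2b +737.705ms=3/2b
Σ=3b of 3 (122bpm 3/4) — PASS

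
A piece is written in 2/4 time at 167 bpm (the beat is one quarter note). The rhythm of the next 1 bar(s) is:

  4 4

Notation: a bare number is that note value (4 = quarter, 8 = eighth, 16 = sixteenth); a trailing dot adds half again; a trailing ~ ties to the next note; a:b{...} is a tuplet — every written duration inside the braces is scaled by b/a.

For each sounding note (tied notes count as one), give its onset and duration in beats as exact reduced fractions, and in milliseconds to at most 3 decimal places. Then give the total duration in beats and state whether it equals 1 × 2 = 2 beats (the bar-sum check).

1) 0.0ms=0b +359.281ms=1b
2) 359.281ms=1b +359.281ms=1b
Σ=2b of 2 (167bpm 2/4) — PASS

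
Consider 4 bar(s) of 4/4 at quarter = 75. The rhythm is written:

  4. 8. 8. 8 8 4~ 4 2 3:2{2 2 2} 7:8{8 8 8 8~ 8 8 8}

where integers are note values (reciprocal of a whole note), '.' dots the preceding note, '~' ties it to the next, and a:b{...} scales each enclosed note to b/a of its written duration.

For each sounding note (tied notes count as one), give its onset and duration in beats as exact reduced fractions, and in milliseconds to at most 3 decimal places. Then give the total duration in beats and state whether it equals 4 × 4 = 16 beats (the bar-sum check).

1) 0.0ms=0b +1200.0ms=3/2b
2) 1200.0ms=3/2b +600.0ms=3/4b
3) 1800.0ms=9/4b +600.0ms=3/4b
4) 2400.0ms=3b +400.0ms=1/2b
5) 2800.0ms=7/2b +400.0ms=1/2b
6) 3200.0ms=4b +1600.0ms=2b
7) 4800.0ms=6b +1600.0ms=2b
8) 6400.0ms=8b +1066.667ms=4/3b
9) 7466.667ms=28/3b +1066.667ms=4/3b
10) 8533.333ms=32/3b +1066.667ms=4/3b
11) 9600.0ms=12b +457.143ms=4/7b
12) 10057.143ms=88/7b +457.143ms=4/7b
13) 10514.286ms=92/7b +457.143ms=4/7b
14) 10971.429ms=96/7b +914.286ms=8/7b
15) 11885.714ms=104/7b +457.143ms=4/7b
16) 12342.857ms=108/7b +457.143ms=4/7b
Σ=16b of 16 (75bpm 4/4) — PASS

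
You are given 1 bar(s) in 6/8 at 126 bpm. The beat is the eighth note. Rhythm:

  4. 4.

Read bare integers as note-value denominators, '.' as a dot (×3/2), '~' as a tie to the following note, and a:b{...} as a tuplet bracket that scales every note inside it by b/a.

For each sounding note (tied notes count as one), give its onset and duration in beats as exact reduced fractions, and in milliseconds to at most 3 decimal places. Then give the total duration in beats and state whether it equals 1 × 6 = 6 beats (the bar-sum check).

1) 0.0ms=0b +1428.571ms=3b
2) 1428.571ms=3b +1428.571ms=3b
Σ=6b of 6 (126bpm 6/8) — PASS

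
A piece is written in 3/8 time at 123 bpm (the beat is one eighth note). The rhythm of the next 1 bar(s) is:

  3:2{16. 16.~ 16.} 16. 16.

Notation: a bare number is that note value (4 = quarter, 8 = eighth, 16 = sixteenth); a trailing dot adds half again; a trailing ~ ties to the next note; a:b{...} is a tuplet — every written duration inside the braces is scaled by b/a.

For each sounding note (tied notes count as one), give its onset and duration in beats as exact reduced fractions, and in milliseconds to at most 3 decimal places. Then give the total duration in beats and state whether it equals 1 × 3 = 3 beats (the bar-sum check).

1) 0.0ms=0b +243.902ms=1/2b
2) 243.902ms=1/2b +487.805ms=1b
3) 731.707ms=3/2b +365.854ms=3/4b
4) 1097.561ms=9/4b +365.854ms=3/4b
Σ=3b of 3 (123bpm 3/8) — PASS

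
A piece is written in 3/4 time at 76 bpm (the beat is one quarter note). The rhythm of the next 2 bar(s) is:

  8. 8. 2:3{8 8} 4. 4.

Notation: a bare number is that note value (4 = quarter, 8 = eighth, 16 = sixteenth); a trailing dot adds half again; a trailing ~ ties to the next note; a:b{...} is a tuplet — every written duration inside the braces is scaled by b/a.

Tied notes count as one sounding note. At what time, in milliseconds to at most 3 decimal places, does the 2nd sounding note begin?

1. 0.0ms @ 0 + 592.105ms (3/4)
2. 592.105ms @ 3/4 + 592.105ms (3/4)
3. 1184.211ms @ 3/2 + 592.105ms (3/4)
4. 1776.316ms @ 9/4 + 592.105ms (3/4)
5. 2368.421ms @ 3 + 1184.211ms (3/2)
6. 3552.632ms @ 9/2 + 1184.211ms (3/2)

note 2 onset = 3/4b = 592.105ms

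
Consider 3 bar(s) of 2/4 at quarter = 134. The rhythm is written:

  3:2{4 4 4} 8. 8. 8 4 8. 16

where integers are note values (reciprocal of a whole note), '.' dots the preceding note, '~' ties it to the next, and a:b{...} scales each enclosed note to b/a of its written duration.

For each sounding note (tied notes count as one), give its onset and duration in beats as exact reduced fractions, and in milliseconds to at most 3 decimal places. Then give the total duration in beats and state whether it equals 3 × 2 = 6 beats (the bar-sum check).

1) 0.0ms=0b +298.507ms=2/3b
2) 298.507ms=2/3b +298.507ms=2/3b
3) 597.015ms=4/3b +298.507ms=2/3b
4) 895.522ms=2b +335.821ms=3/4b
5) 1231.343ms=11/4b +335.821ms=3/4b
6) 1567.164ms=7/2b +223.881ms=1/2b
7) 1791.045ms=4b +447.761ms=1b
8) 2238.806ms=5b +335.821ms=3/4b
9) 2574.627ms=23/4b +111.94ms=1/4b
Σ=6b of 6 (134bpm 2/4) — PASS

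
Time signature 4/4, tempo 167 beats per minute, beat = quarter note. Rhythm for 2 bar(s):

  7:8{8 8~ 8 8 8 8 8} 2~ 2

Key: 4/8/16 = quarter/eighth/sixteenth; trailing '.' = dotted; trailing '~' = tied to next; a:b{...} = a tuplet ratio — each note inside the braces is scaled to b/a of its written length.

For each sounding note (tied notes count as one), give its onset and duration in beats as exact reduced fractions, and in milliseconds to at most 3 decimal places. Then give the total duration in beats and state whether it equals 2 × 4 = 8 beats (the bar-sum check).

1) 0.0ms=0b +205.304ms=4/7b
2) 205.304ms=4/7b +410.607ms=8/7b
3) 615.911ms=12/7b +205.304ms=4/7b
4) 821.215ms=16/7b +205.304ms=4/7b
5) 1026.518ms=20/7b +205.304ms=4/7b
6) 1231.822ms=24/7b +205.304ms=4/7b
7) 1437.126ms=4b +1437.126ms=4b
Σ=8b of 8 (167bpm 4/4) — PASS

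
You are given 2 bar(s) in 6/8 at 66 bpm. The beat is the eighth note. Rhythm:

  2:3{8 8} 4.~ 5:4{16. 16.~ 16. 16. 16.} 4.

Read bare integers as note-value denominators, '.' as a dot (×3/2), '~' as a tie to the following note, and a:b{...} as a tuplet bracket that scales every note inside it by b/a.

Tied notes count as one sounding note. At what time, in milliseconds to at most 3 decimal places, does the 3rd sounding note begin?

1. 0.0ms @ 0 + 1363.636ms (3/2)
2. 1363.636ms @ 3/2 + 1363.636ms (3/2)
3. 2727.273ms @ 3 + 3272.727ms (18/5)
4. 6000.0ms @ 33/5 + 1090.909ms (6/5)
5. 7090.909ms @ 39/5 + 545.455ms (3/5)
6. 7636.364ms @ 42/5 + 545.455ms (3/5)
7. 8181.818ms @ 9 + 2727.273ms (3)

note 3 onset = 3b = 2727.273ms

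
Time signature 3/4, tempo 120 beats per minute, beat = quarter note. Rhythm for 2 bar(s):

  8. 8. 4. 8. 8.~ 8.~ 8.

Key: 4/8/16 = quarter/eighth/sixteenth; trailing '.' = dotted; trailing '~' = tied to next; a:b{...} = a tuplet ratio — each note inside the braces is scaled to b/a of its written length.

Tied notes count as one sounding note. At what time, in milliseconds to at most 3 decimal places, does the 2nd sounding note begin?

1. 0.0ms @ 0 + 375.0ms (3/4)
2. 375.0ms @ 3/4 + 375.0ms (3/4)
3. 750.0ms @ 3/2 + 750.0ms (3/2)
4. 1500.0ms @ 3 + 375.0ms (3/4)
5. 1875.0ms @ 15/4 + 1125.0ms (9/4)

note 2 onset = 3/4b = 375.0ms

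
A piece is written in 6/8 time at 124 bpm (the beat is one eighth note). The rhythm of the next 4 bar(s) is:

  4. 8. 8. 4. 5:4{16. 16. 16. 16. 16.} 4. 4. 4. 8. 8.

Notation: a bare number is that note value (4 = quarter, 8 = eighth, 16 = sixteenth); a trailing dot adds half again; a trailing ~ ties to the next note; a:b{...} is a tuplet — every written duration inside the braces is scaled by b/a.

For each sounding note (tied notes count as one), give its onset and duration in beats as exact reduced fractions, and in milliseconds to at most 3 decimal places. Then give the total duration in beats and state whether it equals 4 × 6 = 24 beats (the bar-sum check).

1) 0.0ms=0b +1451.613ms=3b
2) 1451.613ms=3b +725.806ms=3/2b
3) 2177.419ms=9/2b +725.806ms=3/2b
4) 2903.226ms=6b +1451.613ms=3b
5) 4354.839ms=9b +290.323ms=3/5b
6) 4645.161ms=48/5b +290.323ms=3/5b
7) 4935.484ms=51/5b +290.323ms=3/5b
8) 5225.806ms=54/5b +290.323ms=3/5b
9) 5516.129ms=57/5b +290.323ms=3/5b
10) 5806.452ms=12b +1451.613ms=3b
11) 7258.065ms=15b +1451.613ms=3b
12) 8709.677ms=18b +1451.613ms=3b
13) 10161.29ms=21b +725.806ms=3/2b
14) 10887.097ms=45/2b +725.806ms=3/2b
Σ=24b of 24 (124bpm 6/8) — PASS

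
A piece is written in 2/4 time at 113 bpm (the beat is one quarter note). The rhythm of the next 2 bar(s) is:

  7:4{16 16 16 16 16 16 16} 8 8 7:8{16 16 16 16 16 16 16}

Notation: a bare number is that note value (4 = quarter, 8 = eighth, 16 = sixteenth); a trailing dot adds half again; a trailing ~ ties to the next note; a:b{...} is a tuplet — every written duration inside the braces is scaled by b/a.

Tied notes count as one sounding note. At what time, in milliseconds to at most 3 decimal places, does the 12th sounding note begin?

1. 0.0ms @ 0 + 75.853ms (1/7)
2. 75.853ms @ 1/7 + 75.853ms (1/7)
3. 151.707ms @ 2/7 + 75.853ms (1/7)
4. 227.56ms @ 3/7 + 75.853ms (1/7)
5. 303.413ms @ 4/7 + 75.853ms (1/7)
6. 379.267ms @ 5/7 + 75.853ms (1/7)
7. 455.12ms @ 6/7 + 75.853ms (1/7)
8. 530.973ms @ 1 + 265.487ms (1/2)
9. 796.46ms @ 3/2 + 265.487ms (1/2)
10. 1061.947ms @ 2 + 151.707ms (2/7)
11. 1213.654ms @ 16/7 + 151.707ms (2/7)
12. 1365.36ms @ 18/7 + 151.707ms (2/7)
13. 1517.067ms @ 20/7 + 151.707ms (2/7)
14. 1668.774ms @ 22/7 + 151.707ms (2/7)
15. 1820.48ms @ 24/7 + 151.707ms (2/7)
16. 1972.187ms @ 26/7 + 151.707ms (2/7)

note 12 onset = 18/7b = 1365.36ms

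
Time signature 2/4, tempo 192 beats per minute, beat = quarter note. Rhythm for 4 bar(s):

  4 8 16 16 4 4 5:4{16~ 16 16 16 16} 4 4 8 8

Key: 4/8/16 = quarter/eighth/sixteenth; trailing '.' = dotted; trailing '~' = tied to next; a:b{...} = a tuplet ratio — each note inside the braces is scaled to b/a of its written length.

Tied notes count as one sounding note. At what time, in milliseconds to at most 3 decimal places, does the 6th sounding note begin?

1. 0.0ms @ 0 + 312.5ms (1)
2. 312.5ms @ 1 + 156.25ms (1/2)
3. 468.75ms @ 3/2 + 78.125ms (1/4)
4. 546.875ms @ 7/4 + 78.125ms (1/4)
5. 625.0ms @ 2 + 312.5ms (1)
6. 937.5ms @ 3 + 312.5ms (1)
7. 1250.0ms @ 4 + 125.0ms (2/5)
8. 1375.0ms @ 22/5 + 62.5ms (1/5)
9. 1437.5ms @ 23/5 + 62.5ms (1/5)
10. 1500.0ms @ 24/5 + 62.5ms (1/5)
11. 1562.5ms @ 5 + 312.5ms (1)
12. 1875.0ms @ 6 + 312.5ms (1)
13. 2187.5ms @ 7 + 156.25ms (1/2)
14. 2343.75ms @ 15/2 + 156.25ms (1/2)

note 6 onset = 3b = 937.5ms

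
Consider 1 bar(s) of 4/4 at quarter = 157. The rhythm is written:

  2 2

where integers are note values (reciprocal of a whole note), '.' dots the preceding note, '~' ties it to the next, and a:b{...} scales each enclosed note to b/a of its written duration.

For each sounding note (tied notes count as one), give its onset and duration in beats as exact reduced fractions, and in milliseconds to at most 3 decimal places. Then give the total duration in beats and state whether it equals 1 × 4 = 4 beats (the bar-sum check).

1) 0.0ms=0b +764.331ms=2b
2) 764.331ms=2b +764.331ms=2b
Σ=4b of 4 (157bpm 4/4) — PASS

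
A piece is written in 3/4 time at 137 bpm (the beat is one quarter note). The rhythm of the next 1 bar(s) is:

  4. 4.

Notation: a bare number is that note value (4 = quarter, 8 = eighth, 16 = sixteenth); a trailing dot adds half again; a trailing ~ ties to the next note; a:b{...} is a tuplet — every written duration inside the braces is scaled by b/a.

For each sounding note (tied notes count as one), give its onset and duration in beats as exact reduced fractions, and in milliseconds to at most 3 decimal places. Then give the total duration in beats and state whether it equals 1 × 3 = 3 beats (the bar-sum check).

1) 0.0ms=0b +656.934ms=3/2b
2) 656.934ms=3/2b +656.934ms=3/2b
Σ=3b of 3 (137bpm 3/4) — PASS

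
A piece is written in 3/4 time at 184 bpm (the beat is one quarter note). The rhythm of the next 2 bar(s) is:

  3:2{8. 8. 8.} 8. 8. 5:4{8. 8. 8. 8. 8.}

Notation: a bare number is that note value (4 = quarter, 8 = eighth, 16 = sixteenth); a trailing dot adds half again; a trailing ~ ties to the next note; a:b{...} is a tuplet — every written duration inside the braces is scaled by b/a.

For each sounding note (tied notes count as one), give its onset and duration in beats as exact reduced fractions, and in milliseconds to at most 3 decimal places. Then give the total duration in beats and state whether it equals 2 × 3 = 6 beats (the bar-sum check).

1) 0.0ms=0b +163.043ms=1/2b
2) 163.043ms=1/2b +163.043ms=1/2b
3) 326.087ms=1b +163.043ms=1/2b
4) 489.13ms=3/2b +244.565ms=3/4b
5) 733.696ms=9/4b +244.565ms=3/4b
6) 978.261ms=3b +195.652ms=3/5b
7) 1173.913ms=18/5b +195.652ms=3/5b
8) 1369.565ms=21/5b +195.652ms=3/5b
9) 1565.217ms=24/5b +195.652ms=3/5b
10) 1760.87ms=27/5b +195.652ms=3/5b
Σ=6b of 6 (184bpm 3/4) — PASS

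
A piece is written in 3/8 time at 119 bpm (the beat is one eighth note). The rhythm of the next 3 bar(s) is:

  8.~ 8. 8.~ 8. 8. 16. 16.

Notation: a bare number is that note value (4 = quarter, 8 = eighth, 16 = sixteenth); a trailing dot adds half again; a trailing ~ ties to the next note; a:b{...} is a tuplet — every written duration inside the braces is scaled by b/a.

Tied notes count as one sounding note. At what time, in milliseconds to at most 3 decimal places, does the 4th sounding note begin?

note 4 onset = 15/2b = 3781.513ms

1. 0.0ms @ 0 + 1512.605ms (3)
2. 1512.605ms @ 3 + 1512.605ms (3)
3. 3025.21ms @ 6 + 756.303ms (3/2)
4. 3781.513ms @ 15/2 + 378.151ms (3/4)
5. 4159.664ms @ 33/4 + 378.151ms (3/4)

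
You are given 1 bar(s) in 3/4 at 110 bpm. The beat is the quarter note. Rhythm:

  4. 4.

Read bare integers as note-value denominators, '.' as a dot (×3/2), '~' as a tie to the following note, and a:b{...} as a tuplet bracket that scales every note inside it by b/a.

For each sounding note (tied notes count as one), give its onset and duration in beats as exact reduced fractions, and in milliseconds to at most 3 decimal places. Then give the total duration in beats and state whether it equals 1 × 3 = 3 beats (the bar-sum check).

1) 0.0ms=0b +818.182ms=3/2b
2) 818.182ms=3/2b +818.182ms=3/2b
Σ=3b of 3 (110bpm 3/4) — PASS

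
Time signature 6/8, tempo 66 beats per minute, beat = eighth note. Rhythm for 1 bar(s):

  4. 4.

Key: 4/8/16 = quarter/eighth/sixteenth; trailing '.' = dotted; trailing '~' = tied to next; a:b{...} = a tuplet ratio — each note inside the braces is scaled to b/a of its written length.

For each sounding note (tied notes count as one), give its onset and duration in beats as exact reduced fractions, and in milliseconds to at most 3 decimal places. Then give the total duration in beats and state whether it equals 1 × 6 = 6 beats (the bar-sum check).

1) 0.0ms=0b +2727.273ms=3b
2) 2727.273ms=3b +2727.273ms=3b
Σ=6b of 6 (66bpm 6/8) — PASS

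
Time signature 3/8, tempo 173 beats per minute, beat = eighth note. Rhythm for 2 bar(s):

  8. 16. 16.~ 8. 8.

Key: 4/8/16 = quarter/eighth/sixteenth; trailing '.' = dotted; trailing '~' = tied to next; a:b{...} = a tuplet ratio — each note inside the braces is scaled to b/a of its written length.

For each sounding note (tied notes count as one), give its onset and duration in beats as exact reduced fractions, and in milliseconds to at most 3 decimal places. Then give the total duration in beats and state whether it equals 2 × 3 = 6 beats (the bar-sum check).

1) 0.0ms=0b +520.231ms=3/2b
2) 520.231ms=3/2b +260.116ms=3/4b
3) 780.347ms=9/4b +780.347ms=9/4b
4) 1560.694ms=9/2b +520.231ms=3/2b
Σ=6b of 6 (173bpm 3/8) — PASS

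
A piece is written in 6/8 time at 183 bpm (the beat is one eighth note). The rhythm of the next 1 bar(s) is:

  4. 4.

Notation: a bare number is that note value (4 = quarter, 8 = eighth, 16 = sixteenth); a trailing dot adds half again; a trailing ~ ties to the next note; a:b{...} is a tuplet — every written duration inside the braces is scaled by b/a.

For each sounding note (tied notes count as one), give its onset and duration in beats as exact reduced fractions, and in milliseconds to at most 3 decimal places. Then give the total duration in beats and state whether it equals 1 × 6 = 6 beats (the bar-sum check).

1) 0.0ms=0b +983.607ms=3b
2) 983.607ms=3b +983.607ms=3b
Σ=6b of 6 (183bpm 6/8) — PASS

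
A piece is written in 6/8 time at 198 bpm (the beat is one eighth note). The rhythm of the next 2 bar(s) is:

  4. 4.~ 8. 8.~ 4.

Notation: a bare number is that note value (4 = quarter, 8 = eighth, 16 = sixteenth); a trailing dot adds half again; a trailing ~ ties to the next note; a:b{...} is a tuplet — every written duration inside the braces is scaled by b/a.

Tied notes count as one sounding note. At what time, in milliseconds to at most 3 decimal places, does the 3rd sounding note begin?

1. 0.0ms @ 0 + 909.091ms (3)
2. 909.091ms @ 3 + 1363.636ms (9/2)
3. 2272.727ms @ 15/2 + 1363.636ms (9/2)

note 3 onset = 15/2b = 2272.727ms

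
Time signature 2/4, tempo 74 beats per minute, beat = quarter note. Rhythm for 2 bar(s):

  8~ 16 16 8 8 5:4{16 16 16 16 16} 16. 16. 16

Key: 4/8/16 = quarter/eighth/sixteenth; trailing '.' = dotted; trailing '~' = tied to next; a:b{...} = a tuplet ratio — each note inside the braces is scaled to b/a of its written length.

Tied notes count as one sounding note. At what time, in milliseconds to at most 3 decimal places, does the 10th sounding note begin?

note 10 onset = 3b = 2432.432ms

1. 0.0ms @ 0 + 608.108ms (3/4)
2. 608.108ms @ 3/4 + 202.703ms (1/4)
3. 810.811ms @ 1 + 405.405ms (1/2)
4. 1216.216ms @ 3/2 + 405.405ms (1/2)
5. 1621.622ms @ 2 + 162.162ms (1/5)
6. 1783.784ms @ 11/5 + 162.162ms (1/5)
7. 1945.946ms @ 12/5 + 162.162ms (1/5)
8. 2108.108ms @ 13/5 + 162.162ms (1/5)
9. 2270.27ms @ 14/5 + 162.162ms (1/5)
10. 2432.432ms @ 3 + 304.054ms (3/8)
11. 2736.486ms @ 27/8 + 304.054ms (3/8)
12. 3040.541ms @ 15/4 + 202.703ms (1/4)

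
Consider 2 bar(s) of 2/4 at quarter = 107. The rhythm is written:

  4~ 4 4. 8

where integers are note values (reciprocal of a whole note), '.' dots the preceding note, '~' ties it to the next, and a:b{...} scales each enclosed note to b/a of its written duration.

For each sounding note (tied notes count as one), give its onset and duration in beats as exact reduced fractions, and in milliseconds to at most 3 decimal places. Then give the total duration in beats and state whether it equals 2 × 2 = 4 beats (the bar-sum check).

1) 0.0ms=0b +1121.495ms=2b
2) 1121.495ms=2b +841.121ms=3/2b
3) 1962.617ms=7/2b +280.374ms=1/2b
Σ=4b of 4 (107bpm 2/4) — PASS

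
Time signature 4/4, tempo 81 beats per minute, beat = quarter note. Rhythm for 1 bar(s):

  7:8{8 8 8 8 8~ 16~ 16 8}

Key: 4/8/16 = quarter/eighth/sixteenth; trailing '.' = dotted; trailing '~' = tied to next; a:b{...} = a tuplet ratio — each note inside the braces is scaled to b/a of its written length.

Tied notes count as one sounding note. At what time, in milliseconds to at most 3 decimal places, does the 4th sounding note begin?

1. 0.0ms @ 0 + 423.28ms (4/7)
2. 423.28ms @ 4/7 + 423.28ms (4/7)
3. 846.561ms @ 8/7 + 423.28ms (4/7)
4. 1269.841ms @ 12/7 + 423.28ms (4/7)
5. 1693.122ms @ 16/7 + 846.561ms (8/7)
6. 2539.683ms @ 24/7 + 423.28ms (4/7)

note 4 onset = 12/7b = 1269.841ms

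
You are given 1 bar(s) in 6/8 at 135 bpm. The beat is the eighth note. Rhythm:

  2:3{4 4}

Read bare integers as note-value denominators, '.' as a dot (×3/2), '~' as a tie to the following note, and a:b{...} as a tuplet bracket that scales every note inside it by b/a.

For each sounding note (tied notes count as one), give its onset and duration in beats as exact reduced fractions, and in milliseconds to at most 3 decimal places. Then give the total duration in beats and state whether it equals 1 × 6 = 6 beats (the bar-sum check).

1) 0.0ms=0b +1333.333ms=3b
2) 1333.333ms=3b +1333.333ms=3b
Σ=6b of 6 (135bpm 6/8) — PASS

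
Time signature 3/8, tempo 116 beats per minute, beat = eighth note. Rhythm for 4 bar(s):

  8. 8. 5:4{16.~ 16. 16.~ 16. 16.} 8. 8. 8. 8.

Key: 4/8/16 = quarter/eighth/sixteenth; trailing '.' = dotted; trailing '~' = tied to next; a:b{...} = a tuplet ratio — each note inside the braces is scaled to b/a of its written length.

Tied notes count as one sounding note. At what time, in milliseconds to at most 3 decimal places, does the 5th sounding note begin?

1. 0.0ms @ 0 + 775.862ms (3/2)
2. 775.862ms @ 3/2 + 775.862ms (3/2)
3. 1551.724ms @ 3 + 620.69ms (6/5)
4. 2172.414ms @ 21/5 + 620.69ms (6/5)
5. 2793.103ms @ 27/5 + 310.345ms (3/5)
6. 3103.448ms @ 6 + 775.862ms (3/2)
7. 3879.31ms @ 15/2 + 775.862ms (3/2)
8. 4655.172ms @ 9 + 775.862ms (3/2)
9. 5431.034ms @ 21/2 + 775.862ms (3/2)

note 5 onset = 27/5b = 2793.103ms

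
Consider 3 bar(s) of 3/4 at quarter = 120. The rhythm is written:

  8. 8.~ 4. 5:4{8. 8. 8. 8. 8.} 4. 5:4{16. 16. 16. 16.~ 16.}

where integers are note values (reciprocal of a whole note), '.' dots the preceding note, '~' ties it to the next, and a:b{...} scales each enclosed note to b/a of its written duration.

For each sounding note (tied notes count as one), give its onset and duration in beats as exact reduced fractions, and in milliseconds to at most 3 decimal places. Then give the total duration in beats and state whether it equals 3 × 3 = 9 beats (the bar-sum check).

1) 0.0ms=0b +375.0ms=3/4b
2) 375.0ms=3/4b +1125.0ms=9/4b
3) 1500.0ms=3b +300.0ms=3/5b
4) 1800.0ms=18/5b +300.0ms=3/5b
5) 2100.0ms=21/5b +300.0ms=3/5b
6) 2400.0ms=24/5b +300.0ms=3/5b
7) 2700.0ms=27/5b +300.0ms=3/5b
8) 3000.0ms=6b +750.0ms=3/2b
9) 3750.0ms=15/2b +150.0ms=3/10b
10) 3900.0ms=39/5b +150.0ms=3/10b
11) 4050.0ms=81/10b +150.0ms=3/10b
12) 4200.0ms=42/5b +300.0ms=3/5b
Σ=9b of 9 (120bpm 3/4) — PASS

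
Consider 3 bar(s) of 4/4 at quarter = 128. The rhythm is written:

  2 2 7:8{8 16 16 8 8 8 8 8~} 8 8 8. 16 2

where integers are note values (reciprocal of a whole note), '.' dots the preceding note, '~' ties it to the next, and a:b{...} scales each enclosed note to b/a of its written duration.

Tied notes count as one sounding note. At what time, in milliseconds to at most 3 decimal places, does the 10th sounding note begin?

1. 0.0ms @ 0 + 937.5ms (2)
2. 937.5ms @ 2 + 937.5ms (2)
3. 1875.0ms @ 4 + 267.857ms (4/7)
4. 2142.857ms @ 32/7 + 133.929ms (2/7)
5. 2276.786ms @ 34/7 + 133.929ms (2/7)
6. 2410.714ms @ 36/7 + 267.857ms (4/7)
7. 2678.571ms @ 40/7 + 267.857ms (4/7)
8. 2946.429ms @ 44/7 + 267.857ms (4/7)
9. 3214.286ms @ 48/7 + 267.857ms (4/7)
10. 3482.143ms @ 52/7 + 502.232ms (15/14)
11. 3984.375ms @ 17/2 + 234.375ms (1/2)
12. 4218.75ms @ 9 + 351.562ms (3/4)
13. 4570.312ms @ 39/4 + 117.188ms (1/4)
14. 4687.5ms @ 10 + 937.5ms (2)

note 10 onset = 52/7b = 3482.143ms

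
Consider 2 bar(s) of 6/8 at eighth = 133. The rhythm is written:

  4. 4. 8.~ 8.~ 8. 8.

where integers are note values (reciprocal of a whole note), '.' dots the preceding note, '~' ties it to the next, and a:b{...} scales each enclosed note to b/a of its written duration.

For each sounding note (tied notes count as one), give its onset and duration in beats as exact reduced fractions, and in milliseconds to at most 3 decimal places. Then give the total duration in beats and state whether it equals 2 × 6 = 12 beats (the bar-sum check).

1) 0.0ms=0b +1353.383ms=3b
2) 1353.383ms=3b +1353.383ms=3b
3) 2706.767ms=6b +2030.075ms=9/2b
4) 4736.842ms=21/2b +676.692ms=3/2b
Σ=12b of 12 (133bpm 6/8) — PASS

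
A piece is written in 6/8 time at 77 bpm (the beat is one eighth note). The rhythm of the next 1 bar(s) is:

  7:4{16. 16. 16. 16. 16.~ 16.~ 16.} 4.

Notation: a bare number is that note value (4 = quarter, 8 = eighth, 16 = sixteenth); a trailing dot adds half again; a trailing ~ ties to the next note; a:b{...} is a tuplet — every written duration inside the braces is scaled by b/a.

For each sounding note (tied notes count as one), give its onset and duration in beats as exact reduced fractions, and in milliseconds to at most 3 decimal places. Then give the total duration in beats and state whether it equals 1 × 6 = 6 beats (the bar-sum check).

1) 0.0ms=0b +333.952ms=3/7b
2) 333.952ms=3/7b +333.952ms=3/7b
3) 667.904ms=6/7b +333.952ms=3/7b
4) 1001.855ms=9/7b +333.952ms=3/7b
5) 1335.807ms=12/7b +1001.855ms=9/7b
6) 2337.662ms=3b +2337.662ms=3b
Σ=6b of 6 (77bpm 6/8) — PASS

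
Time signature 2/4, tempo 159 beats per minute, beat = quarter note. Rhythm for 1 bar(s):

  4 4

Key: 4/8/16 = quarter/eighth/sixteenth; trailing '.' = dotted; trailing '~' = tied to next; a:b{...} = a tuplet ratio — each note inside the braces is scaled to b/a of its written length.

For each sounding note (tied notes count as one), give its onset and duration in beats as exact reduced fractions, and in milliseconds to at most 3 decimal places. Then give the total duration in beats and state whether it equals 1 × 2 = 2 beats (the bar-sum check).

1) 0.0ms=0b +377.358ms=1b
2) 377.358ms=1b +377.358ms=1b
Σ=2b of 2 (159bpm 2/4) — PASS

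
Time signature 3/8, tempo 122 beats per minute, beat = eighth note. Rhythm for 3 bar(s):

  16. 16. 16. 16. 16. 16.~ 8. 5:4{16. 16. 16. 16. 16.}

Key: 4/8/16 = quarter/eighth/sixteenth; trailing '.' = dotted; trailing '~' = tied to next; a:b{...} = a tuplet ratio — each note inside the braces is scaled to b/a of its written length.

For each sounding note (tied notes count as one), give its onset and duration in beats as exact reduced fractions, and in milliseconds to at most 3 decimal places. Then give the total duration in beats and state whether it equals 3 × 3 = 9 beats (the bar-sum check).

1) 0.0ms=0b +368.852ms=3/4b
2) 368.852ms=3/4b +368.852ms=3/4b
3) 737.705ms=3/2b +368.852ms=3/4b
4) 1106.557ms=9/4b +368.852ms=3/4b
5) 1475.41ms=3b +368.852ms=3/4b
6) 1844.262ms=15/4b +1106.557ms=9/4b
7) 2950.82ms=6b +295.082ms=3/5b
8) 3245.902ms=33/5b +295.082ms=3/5b
9) 3540.984ms=36/5b +295.082ms=3/5b
10) 3836.066ms=39/5b +295.082ms=3/5b
11) 4131.148ms=42/5b +295.082ms=3/5b
Σ=9b of 9 (122bpm 3/8) — PASS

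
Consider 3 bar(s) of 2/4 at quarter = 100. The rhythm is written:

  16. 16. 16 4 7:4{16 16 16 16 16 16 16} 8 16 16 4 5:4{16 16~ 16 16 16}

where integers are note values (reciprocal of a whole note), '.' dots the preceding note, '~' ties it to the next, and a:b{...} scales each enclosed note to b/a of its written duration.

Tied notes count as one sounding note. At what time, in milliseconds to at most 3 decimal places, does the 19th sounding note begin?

1. 0.0ms @ 0 + 225.0ms (3/8)
2. 225.0ms @ 3/8 + 225.0ms (3/8)
3. 450.0ms @ 3/4 + 150.0ms (1/4)
4. 600.0ms @ 1 + 600.0ms (1)
5. 1200.0ms @ 2 + 85.714ms (1/7)
6. 1285.714ms @ 15/7 + 85.714ms (1/7)
7. 1371.429ms @ 16/7 + 85.714ms (1/7)
8. 1457.143ms @ 17/7 + 85.714ms (1/7)
9. 1542.857ms @ 18/7 + 85.714ms (1/7)
10. 1628.571ms @ 19/7 + 85.714ms (1/7)
11. 1714.286ms @ 20/7 + 85.714ms (1/7)
12. 1800.0ms @ 3 + 300.0ms (1/2)
13. 2100.0ms @ 7/2 + 150.0ms (1/4)
14. 2250.0ms @ 15/4 + 150.0ms (1/4)
15. 2400.0ms @ 4 + 600.0ms (1)
16. 3000.0ms @ 5 + 120.0ms (1/5)
17. 3120.0ms @ 26/5 + 240.0ms (2/5)
18. 3360.0ms @ 28/5 + 120.0ms (1/5)
19. 3480.0ms @ 29/5 + 120.0ms (1/5)

note 19 onset = 29/5b = 3480.0ms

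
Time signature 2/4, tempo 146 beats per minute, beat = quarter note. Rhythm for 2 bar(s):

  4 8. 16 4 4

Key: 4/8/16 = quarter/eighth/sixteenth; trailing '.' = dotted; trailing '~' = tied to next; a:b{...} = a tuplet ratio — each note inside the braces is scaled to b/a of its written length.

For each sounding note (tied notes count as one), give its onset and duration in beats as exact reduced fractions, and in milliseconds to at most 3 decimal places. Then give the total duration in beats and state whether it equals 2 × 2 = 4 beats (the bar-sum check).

1) 0.0ms=0b +410.959ms=1b
2) 410.959ms=1b +308.219ms=3/4b
3) 719.178ms=7/4b +102.74ms=1/4b
4) 821.918ms=2b +410.959ms=1b
5) 1232.877ms=3b +410.959ms=1b
Σ=4b of 4 (146bpm 2/4) — PASS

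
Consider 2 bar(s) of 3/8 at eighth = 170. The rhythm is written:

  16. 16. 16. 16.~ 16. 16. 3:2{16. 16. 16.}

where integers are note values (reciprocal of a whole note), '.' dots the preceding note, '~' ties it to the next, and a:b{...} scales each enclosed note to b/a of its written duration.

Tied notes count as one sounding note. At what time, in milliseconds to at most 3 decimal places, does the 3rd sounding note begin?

note 3 onset = 3/2b = 529.412ms

1. 0.0ms @ 0 + 264.706ms (3/4)
2. 264.706ms @ 3/4 + 264.706ms (3/4)
3. 529.412ms @ 3/2 + 264.706ms (3/4)
4. 794.118ms @ 9/4 + 529.412ms (3/2)
5. 1323.529ms @ 15/4 + 264.706ms (3/4)
6. 1588.235ms @ 9/2 + 176.471ms (1/2)
7. 1764.706ms @ 5 + 176.471ms (1/2)
8. 1941.176ms @ 11/2 + 176.471ms (1/2)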